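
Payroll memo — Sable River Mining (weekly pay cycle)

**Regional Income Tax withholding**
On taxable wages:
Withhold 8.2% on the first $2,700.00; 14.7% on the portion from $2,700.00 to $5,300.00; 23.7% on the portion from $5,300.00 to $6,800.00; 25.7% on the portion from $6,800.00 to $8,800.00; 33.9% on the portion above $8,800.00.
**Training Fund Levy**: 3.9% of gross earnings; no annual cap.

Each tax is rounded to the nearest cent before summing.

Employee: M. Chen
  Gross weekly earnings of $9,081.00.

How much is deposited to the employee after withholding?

Regional Income Tax: taxable = $9,081.00
  $1,473.10 + 33.9% × ($9,081.00 − $8,800.00) = $1,473.10 + 33.9% × $281.00 = $1,568.36
Training Fund Levy: 3.9% × $9,081.00 = $354.16
Total withheld: $1,568.36 + $354.16 = $1,922.52
Net pay: $9,081.00 − $1,922.52 = $7,158.48

$7,158.48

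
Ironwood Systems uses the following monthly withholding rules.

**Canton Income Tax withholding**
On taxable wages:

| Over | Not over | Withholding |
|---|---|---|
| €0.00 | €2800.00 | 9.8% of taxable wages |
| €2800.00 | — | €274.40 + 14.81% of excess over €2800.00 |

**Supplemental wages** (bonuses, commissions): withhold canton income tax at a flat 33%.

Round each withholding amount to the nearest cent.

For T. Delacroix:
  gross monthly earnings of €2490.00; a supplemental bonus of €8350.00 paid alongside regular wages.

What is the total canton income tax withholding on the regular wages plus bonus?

€2999.52

Canton Income Tax: taxable = €2490.00
  9.8% × €2490.00 = €244.02
Supplemental (33% flat on bonus): 33% × €8350.00 = €2755.50
Total canton income tax: €244.02 + €2755.50 = €2999.52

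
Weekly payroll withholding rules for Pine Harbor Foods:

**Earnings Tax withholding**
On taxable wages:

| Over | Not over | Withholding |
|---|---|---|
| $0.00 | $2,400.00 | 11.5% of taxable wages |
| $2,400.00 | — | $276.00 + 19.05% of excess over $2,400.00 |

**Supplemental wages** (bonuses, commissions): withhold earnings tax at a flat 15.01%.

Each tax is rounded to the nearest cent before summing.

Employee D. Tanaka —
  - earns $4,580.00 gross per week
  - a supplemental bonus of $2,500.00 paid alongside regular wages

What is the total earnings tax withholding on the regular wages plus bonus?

Earnings Tax: taxable = $4,580.00
  $276.00 + 19.05% × ($4,580.00 − $2,400.00) = $276.00 + 19.05% × $2,180.00 = $691.29
Supplemental (15.01% flat on bonus): 15.01% × $2,500.00 = $375.25
Total earnings tax: $691.29 + $375.25 = $1,066.54

$1,066.54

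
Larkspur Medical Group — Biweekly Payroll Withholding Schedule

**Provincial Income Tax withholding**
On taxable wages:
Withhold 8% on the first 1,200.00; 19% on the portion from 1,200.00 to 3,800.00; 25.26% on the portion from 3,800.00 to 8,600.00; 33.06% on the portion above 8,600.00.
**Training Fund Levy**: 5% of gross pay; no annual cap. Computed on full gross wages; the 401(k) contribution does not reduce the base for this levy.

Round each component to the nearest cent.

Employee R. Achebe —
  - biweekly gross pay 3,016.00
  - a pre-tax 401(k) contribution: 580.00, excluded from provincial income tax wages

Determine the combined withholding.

Provincial Income Tax: taxable = 3,016.00 − 580.00 = 2,436.00
  96.00 + 19% × (2,436.00 − 1,200.00) = 96.00 + 19% × 1,236.00 = 330.84
Training Fund Levy: 5% × 3,016.00 = 150.80
Total: 330.84 + 150.80 = 481.64

481.64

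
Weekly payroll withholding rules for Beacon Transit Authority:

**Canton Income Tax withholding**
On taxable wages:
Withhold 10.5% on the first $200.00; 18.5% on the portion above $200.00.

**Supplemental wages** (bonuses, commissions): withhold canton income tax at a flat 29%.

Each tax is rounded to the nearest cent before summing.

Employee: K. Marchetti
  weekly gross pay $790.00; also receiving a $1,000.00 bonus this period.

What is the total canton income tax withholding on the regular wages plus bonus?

$420.15

Canton Income Tax: taxable = $790.00
  $21.00 + 18.5% × ($790.00 − $200.00) = $21.00 + 18.5% × $590.00 = $130.15
Supplemental (29% flat on bonus): 29% × $1,000.00 = $290.00
Total canton income tax: $130.15 + $290.00 = $420.15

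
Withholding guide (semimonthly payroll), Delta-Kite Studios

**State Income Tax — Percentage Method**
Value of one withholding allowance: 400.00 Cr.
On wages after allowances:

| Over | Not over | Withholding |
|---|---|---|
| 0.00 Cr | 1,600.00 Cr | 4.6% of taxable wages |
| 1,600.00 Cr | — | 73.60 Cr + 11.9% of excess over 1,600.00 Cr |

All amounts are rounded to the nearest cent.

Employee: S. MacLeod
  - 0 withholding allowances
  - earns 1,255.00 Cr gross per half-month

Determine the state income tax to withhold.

State Income Tax: taxable = 1,255.00 Cr
  4.6% × 1,255.00 Cr = 57.73 Cr

57.73 Cr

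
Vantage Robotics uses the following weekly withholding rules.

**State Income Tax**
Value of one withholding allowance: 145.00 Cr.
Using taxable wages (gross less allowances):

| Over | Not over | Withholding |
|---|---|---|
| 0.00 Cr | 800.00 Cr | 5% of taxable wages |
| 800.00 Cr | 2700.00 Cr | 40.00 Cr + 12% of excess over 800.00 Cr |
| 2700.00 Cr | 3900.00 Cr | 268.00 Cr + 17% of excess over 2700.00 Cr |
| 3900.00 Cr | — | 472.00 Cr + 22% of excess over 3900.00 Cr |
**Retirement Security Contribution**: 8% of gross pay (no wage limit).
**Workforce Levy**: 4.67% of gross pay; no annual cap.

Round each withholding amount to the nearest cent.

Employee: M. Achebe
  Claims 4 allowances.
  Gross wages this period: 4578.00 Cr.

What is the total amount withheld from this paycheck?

1073.59 Cr

State Income Tax: taxable = 4578.00 Cr − 4×145.00 Cr = 3998.00 Cr
  472.00 Cr + 22% × (3998.00 Cr − 3900.00 Cr) = 472.00 Cr + 22% × 98.00 Cr = 493.56 Cr
Retirement Security Contribution: 8% × 4578.00 Cr = 366.24 Cr
Workforce Levy: 4.67% × 4578.00 Cr = 213.79 Cr
Total: 493.56 Cr + 366.24 Cr + 213.79 Cr = 1073.59 Cr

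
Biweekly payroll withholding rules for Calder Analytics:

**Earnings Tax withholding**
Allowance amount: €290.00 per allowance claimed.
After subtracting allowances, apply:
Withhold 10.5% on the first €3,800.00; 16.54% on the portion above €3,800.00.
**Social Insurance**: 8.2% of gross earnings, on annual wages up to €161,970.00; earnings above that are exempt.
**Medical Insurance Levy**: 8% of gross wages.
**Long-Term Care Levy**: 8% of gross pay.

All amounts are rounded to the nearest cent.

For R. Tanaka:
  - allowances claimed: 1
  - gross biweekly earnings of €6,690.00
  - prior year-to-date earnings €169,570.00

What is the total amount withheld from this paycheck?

Earnings Tax: taxable = €6,690.00 − 1×€290.00 = €6,400.00
  €399.00 + 16.54% × (€6,400.00 − €3,800.00) = €399.00 + 16.54% × €2,600.00 = €829.04
Social Insurance: YTD €169,570.00 ≥ cap €161,970.00 → €0.00
Medical Insurance Levy: 8% × €6,690.00 = €535.20
Long-Term Care Levy: 8% × €6,690.00 = €535.20
Total: €829.04 + €0.00 + €535.20 + €535.20 = €1,899.44

€1,899.44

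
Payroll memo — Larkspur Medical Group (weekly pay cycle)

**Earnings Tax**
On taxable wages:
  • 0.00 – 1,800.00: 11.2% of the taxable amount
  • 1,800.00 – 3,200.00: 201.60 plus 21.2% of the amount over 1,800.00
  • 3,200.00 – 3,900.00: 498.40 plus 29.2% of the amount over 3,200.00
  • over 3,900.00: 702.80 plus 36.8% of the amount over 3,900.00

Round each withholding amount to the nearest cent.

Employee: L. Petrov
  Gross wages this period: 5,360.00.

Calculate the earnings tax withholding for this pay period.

Earnings Tax: taxable = 5,360.00
  702.80 + 36.8% × (5,360.00 − 3,900.00) = 702.80 + 36.8% × 1,460.00 = 1,240.08

1,240.08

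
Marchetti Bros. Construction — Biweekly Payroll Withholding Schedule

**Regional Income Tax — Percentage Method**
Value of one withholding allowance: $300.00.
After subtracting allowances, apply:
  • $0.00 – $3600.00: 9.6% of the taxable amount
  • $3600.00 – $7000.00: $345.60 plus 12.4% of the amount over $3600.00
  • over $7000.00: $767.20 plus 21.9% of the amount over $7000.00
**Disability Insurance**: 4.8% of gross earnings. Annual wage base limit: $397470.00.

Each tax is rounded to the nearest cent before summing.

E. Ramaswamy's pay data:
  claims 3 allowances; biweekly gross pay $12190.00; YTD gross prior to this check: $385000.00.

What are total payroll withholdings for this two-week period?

$2291.83

Regional Income Tax: taxable = $12190.00 − 3×$300.00 = $11290.00
  $767.20 + 21.9% × ($11290.00 − $7000.00) = $767.20 + 21.9% × $4290.00 = $1706.71
Disability Insurance: 4.8% × $12190.00 = $585.12
Total: $1706.71 + $585.12 = $2291.83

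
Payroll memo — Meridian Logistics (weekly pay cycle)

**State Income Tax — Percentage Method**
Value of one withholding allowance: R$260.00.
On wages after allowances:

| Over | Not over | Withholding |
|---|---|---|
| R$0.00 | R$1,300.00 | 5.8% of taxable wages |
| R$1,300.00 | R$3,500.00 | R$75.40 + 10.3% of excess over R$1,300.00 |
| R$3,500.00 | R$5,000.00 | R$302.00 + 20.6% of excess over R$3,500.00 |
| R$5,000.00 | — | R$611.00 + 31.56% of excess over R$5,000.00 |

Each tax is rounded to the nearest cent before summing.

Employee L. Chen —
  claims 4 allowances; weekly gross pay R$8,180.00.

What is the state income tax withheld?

R$1,286.38

State Income Tax: taxable = R$8,180.00 − 4×R$260.00 = R$7,140.00
  R$611.00 + 31.56% × (R$7,140.00 − R$5,000.00) = R$611.00 + 31.56% × R$2,140.00 = R$1,286.38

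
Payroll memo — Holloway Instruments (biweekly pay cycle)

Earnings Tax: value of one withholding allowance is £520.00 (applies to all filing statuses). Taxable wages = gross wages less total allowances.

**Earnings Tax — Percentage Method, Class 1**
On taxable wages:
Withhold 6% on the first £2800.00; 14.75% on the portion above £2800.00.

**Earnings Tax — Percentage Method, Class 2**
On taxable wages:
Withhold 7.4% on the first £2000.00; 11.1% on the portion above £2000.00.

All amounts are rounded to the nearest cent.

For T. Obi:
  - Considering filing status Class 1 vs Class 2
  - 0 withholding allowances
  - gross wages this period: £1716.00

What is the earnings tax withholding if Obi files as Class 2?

£126.98

Earnings Tax (Class 2): taxable = £1716.00
  7.4% × £1716.00 = £126.98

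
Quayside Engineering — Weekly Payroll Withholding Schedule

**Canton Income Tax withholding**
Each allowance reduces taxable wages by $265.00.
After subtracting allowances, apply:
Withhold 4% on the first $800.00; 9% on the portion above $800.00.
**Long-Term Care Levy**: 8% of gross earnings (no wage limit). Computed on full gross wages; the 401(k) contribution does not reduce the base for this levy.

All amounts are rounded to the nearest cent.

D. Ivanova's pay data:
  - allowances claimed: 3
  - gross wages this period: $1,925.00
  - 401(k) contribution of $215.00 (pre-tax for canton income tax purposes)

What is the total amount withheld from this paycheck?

Canton Income Tax: taxable = $1,925.00 − $215.00 − 3×$265.00 = $915.00
  $32.00 + 9% × ($915.00 − $800.00) = $32.00 + 9% × $115.00 = $42.35
Long-Term Care Levy: 8% × $1,925.00 = $154.00
Total: $42.35 + $154.00 = $196.35

$196.35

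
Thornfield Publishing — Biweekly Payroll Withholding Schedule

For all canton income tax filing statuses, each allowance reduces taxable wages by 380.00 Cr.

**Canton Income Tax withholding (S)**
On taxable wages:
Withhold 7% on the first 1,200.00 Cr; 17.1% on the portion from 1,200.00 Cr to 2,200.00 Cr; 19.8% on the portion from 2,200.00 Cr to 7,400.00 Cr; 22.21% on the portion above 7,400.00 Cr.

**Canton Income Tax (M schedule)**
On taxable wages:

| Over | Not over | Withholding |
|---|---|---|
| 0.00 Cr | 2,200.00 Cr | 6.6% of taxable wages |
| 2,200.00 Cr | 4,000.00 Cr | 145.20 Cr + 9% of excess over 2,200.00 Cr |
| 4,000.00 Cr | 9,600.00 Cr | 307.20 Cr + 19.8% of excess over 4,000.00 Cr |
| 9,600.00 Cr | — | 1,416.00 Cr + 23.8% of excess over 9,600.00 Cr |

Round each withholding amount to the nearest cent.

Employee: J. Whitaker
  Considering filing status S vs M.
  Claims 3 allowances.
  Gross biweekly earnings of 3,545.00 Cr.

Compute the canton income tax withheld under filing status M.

Canton Income Tax (M): taxable = 3,545.00 Cr − 3×380.00 Cr = 2,405.00 Cr
  145.20 Cr + 9% × (2,405.00 Cr − 2,200.00 Cr) = 145.20 Cr + 9% × 205.00 Cr = 163.65 Cr

163.65 Cr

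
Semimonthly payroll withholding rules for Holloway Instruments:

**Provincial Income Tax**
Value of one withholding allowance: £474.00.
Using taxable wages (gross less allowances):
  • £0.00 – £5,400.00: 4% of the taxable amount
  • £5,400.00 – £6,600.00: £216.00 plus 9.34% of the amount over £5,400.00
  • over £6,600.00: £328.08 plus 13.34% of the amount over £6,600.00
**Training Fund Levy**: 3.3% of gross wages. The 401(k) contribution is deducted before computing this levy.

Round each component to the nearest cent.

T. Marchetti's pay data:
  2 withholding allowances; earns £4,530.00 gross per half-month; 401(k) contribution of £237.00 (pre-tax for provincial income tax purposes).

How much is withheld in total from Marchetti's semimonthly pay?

Provincial Income Tax: taxable = £4,530.00 − £237.00 − 2×£474.00 = £3,345.00
  4% × £3,345.00 = £133.80
Training Fund Levy: 3.3% × £4,293.00 = £141.67
Total: £133.80 + £141.67 = £275.47

£275.47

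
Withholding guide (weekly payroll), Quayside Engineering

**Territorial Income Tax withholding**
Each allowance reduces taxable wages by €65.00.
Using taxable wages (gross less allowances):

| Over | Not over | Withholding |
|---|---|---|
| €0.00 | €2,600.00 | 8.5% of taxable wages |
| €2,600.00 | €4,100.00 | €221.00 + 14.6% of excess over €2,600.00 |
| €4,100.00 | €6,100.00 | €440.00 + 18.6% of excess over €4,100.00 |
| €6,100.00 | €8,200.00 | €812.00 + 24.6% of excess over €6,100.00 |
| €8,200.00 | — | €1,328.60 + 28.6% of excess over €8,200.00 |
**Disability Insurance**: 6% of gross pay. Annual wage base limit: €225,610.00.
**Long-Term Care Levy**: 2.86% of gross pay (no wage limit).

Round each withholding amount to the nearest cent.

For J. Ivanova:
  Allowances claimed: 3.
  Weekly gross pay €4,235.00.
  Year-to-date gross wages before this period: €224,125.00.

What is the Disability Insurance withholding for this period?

Disability Insurance: cap €225,610.00 − YTD €224,125.00 = €1,485.00 subject; 6% × €1,485.00 = €89.10

€89.10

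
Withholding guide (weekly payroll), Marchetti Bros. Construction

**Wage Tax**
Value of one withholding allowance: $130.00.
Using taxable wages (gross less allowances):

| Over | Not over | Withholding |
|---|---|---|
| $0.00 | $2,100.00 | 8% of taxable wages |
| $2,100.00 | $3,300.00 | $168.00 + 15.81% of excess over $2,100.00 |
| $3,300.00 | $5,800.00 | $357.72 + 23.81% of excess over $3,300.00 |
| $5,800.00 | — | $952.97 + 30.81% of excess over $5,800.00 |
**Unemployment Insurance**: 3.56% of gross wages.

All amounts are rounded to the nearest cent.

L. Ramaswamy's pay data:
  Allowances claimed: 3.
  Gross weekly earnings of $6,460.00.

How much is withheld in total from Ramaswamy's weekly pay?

Wage Tax: taxable = $6,460.00 − 3×$130.00 = $6,070.00
  $952.97 + 30.81% × ($6,070.00 − $5,800.00) = $952.97 + 30.81% × $270.00 = $1,036.16
Unemployment Insurance: 3.56% × $6,460.00 = $229.98
Total: $1,036.16 + $229.98 = $1,266.14

$1,266.14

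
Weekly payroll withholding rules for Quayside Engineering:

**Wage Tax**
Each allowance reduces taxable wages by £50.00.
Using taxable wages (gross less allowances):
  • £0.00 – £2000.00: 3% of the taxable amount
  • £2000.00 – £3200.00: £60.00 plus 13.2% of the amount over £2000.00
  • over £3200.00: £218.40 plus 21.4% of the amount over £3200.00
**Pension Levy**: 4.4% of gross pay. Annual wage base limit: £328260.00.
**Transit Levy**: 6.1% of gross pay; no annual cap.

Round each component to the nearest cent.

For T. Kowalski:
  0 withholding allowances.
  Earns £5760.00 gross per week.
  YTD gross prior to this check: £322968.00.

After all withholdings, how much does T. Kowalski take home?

Wage Tax: taxable = £5760.00
  £218.40 + 21.4% × (£5760.00 − £3200.00) = £218.40 + 21.4% × £2560.00 = £766.24
Pension Levy: cap £328260.00 − YTD £322968.00 = £5292.00 subject; 4.4% × £5292.00 = £232.85
Transit Levy: 6.1% × £5760.00 = £351.36
Total withheld: £766.24 + £232.85 + £351.36 = £1350.45
Net pay: £5760.00 − £1350.45 = £4409.55

£4409.55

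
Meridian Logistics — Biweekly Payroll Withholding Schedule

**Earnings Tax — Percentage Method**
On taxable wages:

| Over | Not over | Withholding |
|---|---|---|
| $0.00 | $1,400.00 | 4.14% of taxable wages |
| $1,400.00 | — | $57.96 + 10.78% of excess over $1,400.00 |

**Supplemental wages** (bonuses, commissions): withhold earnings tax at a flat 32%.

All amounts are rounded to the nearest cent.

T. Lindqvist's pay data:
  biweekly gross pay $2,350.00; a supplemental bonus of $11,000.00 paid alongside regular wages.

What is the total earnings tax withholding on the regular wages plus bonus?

$3,680.37

Earnings Tax: taxable = $2,350.00
  $57.96 + 10.78% × ($2,350.00 − $1,400.00) = $57.96 + 10.78% × $950.00 = $160.37
Supplemental (32% flat on bonus): 32% × $11,000.00 = $3,520.00
Total earnings tax: $160.37 + $3,520.00 = $3,680.37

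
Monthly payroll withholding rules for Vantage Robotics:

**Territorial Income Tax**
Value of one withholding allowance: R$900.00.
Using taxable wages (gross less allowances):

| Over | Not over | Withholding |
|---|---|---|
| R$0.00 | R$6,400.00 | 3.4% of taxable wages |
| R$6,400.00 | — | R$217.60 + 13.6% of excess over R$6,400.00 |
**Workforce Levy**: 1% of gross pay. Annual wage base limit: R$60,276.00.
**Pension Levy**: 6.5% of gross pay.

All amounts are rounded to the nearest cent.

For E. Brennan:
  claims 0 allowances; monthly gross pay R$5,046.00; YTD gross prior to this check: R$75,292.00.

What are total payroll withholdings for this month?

Territorial Income Tax: taxable = R$5,046.00
  3.4% × R$5,046.00 = R$171.56
Workforce Levy: YTD R$75,292.00 ≥ cap R$60,276.00 → R$0.00
Pension Levy: 6.5% × R$5,046.00 = R$327.99
Total: R$171.56 + R$0.00 + R$327.99 = R$499.55

R$499.55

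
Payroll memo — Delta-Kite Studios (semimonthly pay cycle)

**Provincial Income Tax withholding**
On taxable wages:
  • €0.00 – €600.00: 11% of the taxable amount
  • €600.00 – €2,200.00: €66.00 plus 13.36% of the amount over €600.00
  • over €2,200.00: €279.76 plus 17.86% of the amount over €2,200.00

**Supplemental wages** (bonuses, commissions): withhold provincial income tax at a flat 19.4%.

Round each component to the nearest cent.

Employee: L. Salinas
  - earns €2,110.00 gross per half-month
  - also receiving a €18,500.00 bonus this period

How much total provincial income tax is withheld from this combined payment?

Provincial Income Tax: taxable = €2,110.00
  €66.00 + 13.36% × (€2,110.00 − €600.00) = €66.00 + 13.36% × €1,510.00 = €267.74
Supplemental (19.4% flat on bonus): 19.4% × €18,500.00 = €3,589.00
Total provincial income tax: €267.74 + €3,589.00 = €3,856.74

€3,856.74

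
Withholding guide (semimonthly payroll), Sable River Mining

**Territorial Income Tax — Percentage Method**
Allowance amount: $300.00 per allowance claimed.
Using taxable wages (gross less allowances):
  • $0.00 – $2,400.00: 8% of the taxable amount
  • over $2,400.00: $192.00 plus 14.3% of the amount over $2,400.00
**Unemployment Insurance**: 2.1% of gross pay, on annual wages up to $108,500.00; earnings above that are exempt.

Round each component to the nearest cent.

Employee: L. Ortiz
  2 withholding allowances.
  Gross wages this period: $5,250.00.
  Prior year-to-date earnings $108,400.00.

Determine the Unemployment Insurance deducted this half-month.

$2.10

Unemployment Insurance: cap $108,500.00 − YTD $108,400.00 = $100.00 subject; 2.1% × $100.00 = $2.10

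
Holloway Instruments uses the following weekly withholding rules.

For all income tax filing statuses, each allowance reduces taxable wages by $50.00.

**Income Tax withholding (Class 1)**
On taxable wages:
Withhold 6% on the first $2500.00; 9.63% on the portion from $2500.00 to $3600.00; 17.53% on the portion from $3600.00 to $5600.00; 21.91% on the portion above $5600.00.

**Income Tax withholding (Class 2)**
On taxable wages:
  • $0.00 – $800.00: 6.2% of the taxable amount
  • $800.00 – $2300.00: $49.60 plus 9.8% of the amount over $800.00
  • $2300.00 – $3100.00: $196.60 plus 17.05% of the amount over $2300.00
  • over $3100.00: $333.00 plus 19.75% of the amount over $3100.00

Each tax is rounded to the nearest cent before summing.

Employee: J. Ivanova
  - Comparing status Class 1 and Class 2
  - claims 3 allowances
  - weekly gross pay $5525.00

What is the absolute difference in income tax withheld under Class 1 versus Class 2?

Income Tax (Class 1): taxable = $5525.00 − 3×$50.00 = $5375.00
  $255.93 + 17.53% × ($5375.00 − $3600.00) = $255.93 + 17.53% × $1775.00 = $567.09
Income Tax (Class 2): taxable = $5525.00 − 3×$50.00 = $5375.00
  $333.00 + 19.75% × ($5375.00 − $3100.00) = $333.00 + 19.75% × $2275.00 = $782.31
Difference: |$567.09 − $782.31| = $215.22 (higher under Class 2)

$215.22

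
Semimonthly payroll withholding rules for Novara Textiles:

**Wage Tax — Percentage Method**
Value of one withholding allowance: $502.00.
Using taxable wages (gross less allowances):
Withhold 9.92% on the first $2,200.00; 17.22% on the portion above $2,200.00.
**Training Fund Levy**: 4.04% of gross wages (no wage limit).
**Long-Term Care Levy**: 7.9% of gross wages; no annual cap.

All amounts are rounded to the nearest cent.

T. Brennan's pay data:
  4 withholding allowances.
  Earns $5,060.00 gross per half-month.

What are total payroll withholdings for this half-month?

$969.11

Wage Tax: taxable = $5,060.00 − 4×$502.00 = $3,052.00
  $218.24 + 17.22% × ($3,052.00 − $2,200.00) = $218.24 + 17.22% × $852.00 = $364.95
Training Fund Levy: 4.04% × $5,060.00 = $204.42
Long-Term Care Levy: 7.9% × $5,060.00 = $399.74
Total: $364.95 + $204.42 + $399.74 = $969.11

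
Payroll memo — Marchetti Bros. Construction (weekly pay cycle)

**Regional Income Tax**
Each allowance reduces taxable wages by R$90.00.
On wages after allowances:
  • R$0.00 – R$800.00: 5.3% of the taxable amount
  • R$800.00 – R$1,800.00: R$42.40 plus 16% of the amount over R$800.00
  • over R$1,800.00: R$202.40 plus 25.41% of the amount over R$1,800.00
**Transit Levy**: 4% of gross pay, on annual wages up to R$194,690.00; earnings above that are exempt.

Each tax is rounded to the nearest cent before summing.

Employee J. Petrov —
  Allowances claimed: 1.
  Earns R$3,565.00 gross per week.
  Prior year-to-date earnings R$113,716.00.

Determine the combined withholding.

R$770.62

Regional Income Tax: taxable = R$3,565.00 − 1×R$90.00 = R$3,475.00
  R$202.40 + 25.41% × (R$3,475.00 − R$1,800.00) = R$202.40 + 25.41% × R$1,675.00 = R$628.02
Transit Levy: 4% × R$3,565.00 = R$142.60
Total: R$628.02 + R$142.60 = R$770.62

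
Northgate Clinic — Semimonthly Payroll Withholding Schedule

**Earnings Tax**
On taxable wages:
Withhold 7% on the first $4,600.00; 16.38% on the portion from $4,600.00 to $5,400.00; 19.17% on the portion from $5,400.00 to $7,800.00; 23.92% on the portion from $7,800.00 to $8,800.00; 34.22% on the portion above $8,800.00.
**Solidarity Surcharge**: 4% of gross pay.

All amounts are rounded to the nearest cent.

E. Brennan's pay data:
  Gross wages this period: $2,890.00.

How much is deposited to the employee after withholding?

Earnings Tax: taxable = $2,890.00
  7% × $2,890.00 = $202.30
Solidarity Surcharge: 4% × $2,890.00 = $115.60
Total withheld: $202.30 + $115.60 = $317.90
Net pay: $2,890.00 − $317.90 = $2,572.10

$2,572.10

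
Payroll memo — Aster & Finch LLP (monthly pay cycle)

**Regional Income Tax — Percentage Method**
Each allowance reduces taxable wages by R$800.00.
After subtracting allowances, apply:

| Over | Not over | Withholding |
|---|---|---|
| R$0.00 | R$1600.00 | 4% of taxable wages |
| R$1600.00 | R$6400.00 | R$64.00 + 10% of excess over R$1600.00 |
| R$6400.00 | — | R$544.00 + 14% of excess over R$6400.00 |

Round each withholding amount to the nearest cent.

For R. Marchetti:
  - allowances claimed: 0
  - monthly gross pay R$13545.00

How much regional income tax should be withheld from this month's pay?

Regional Income Tax: taxable = R$13545.00
  R$544.00 + 14% × (R$13545.00 − R$6400.00) = R$544.00 + 14% × R$7145.00 = R$1544.30

R$1544.30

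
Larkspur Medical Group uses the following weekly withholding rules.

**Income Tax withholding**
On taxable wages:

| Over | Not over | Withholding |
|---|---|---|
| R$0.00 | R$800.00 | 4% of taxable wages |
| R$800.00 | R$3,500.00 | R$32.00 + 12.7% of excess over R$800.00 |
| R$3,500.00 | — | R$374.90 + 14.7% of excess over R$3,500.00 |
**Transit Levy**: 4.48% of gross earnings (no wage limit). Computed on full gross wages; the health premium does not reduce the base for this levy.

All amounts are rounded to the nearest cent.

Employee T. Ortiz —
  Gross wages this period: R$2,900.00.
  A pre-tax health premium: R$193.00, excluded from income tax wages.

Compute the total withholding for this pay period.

Income Tax: taxable = R$2,900.00 − R$193.00 = R$2,707.00
  R$32.00 + 12.7% × (R$2,707.00 − R$800.00) = R$32.00 + 12.7% × R$1,907.00 = R$274.19
Transit Levy: 4.48% × R$2,900.00 = R$129.92
Total: R$274.19 + R$129.92 = R$404.11

R$404.11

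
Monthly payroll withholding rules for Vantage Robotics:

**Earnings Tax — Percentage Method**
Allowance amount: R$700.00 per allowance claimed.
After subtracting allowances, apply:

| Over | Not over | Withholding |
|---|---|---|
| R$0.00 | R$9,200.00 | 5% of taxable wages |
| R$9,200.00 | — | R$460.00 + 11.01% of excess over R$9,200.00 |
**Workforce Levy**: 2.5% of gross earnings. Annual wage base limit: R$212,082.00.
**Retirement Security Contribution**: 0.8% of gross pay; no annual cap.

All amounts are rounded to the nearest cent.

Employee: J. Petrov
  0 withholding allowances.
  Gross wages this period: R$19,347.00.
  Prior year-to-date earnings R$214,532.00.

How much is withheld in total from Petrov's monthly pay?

Earnings Tax: taxable = R$19,347.00
  R$460.00 + 11.01% × (R$19,347.00 − R$9,200.00) = R$460.00 + 11.01% × R$10,147.00 = R$1,577.18
Workforce Levy: YTD R$214,532.00 ≥ cap R$212,082.00 → R$0.00
Retirement Security Contribution: 0.8% × R$19,347.00 = R$154.78
Total: R$1,577.18 + R$0.00 + R$154.78 = R$1,731.96

R$1,731.96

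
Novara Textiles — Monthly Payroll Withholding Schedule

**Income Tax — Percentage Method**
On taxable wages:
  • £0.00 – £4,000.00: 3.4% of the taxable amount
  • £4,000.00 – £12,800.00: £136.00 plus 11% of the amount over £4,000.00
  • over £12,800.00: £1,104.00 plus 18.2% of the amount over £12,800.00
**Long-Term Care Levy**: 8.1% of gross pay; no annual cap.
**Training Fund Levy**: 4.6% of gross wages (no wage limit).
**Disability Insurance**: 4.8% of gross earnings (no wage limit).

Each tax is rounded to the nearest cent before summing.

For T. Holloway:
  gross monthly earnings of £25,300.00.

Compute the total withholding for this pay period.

£7,806.50

Income Tax: taxable = £25,300.00
  £1,104.00 + 18.2% × (£25,300.00 − £12,800.00) = £1,104.00 + 18.2% × £12,500.00 = £3,379.00
Long-Term Care Levy: 8.1% × £25,300.00 = £2,049.30
Training Fund Levy: 4.6% × £25,300.00 = £1,163.80
Disability Insurance: 4.8% × £25,300.00 = £1,214.40
Total: £3,379.00 + £2,049.30 + £1,163.80 + £1,214.40 = £7,806.50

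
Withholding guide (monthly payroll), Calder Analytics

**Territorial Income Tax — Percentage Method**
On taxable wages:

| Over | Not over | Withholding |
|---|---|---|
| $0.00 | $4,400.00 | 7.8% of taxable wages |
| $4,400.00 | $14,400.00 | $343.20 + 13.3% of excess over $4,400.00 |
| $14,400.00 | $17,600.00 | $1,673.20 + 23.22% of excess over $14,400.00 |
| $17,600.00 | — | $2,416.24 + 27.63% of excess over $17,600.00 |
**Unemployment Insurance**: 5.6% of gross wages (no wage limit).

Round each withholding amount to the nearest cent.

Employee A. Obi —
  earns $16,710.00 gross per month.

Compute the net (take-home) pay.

$13,564.66

Territorial Income Tax: taxable = $16,710.00
  $1,673.20 + 23.22% × ($16,710.00 − $14,400.00) = $1,673.20 + 23.22% × $2,310.00 = $2,209.58
Unemployment Insurance: 5.6% × $16,710.00 = $935.76
Total withheld: $2,209.58 + $935.76 = $3,145.34
Net pay: $16,710.00 − $3,145.34 = $13,564.66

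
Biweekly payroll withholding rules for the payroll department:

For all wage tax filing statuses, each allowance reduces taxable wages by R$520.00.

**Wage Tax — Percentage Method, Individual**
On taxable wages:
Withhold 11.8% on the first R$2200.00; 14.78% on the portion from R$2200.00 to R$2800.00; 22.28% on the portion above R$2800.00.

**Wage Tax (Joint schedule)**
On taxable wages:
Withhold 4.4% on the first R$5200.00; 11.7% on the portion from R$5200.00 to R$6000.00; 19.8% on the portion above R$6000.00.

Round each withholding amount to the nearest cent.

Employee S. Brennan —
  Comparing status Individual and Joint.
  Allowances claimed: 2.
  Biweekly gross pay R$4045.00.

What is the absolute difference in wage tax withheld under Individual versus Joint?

R$261.73

Wage Tax (Individual): taxable = R$4045.00 − 2×R$520.00 = R$3005.00
  R$348.28 + 22.28% × (R$3005.00 − R$2800.00) = R$348.28 + 22.28% × R$205.00 = R$393.95
Wage Tax (Joint): taxable = R$4045.00 − 2×R$520.00 = R$3005.00
  4.4% × R$3005.00 = R$132.22
Difference: |R$393.95 − R$132.22| = R$261.73 (higher under Individual)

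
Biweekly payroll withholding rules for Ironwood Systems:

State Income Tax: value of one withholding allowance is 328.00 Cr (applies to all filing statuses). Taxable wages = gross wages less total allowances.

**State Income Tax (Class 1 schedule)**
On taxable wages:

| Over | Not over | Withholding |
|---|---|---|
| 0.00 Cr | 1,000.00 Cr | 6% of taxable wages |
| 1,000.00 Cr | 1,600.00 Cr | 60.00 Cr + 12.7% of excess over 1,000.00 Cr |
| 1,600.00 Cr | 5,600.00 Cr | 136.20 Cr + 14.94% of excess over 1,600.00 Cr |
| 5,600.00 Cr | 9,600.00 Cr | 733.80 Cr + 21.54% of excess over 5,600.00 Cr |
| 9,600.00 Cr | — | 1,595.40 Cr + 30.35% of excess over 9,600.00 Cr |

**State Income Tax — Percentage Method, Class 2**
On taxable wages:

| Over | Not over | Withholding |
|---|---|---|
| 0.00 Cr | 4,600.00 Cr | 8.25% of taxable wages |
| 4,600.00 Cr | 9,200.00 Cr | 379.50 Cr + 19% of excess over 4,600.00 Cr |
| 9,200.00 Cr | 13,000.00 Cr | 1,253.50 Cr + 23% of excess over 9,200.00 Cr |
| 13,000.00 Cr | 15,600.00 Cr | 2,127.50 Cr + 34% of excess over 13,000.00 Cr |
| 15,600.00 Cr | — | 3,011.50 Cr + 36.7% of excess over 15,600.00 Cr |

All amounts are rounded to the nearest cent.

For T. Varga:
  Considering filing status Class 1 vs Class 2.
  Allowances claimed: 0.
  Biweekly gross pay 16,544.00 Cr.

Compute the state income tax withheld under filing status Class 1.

State Income Tax (Class 1): taxable = 16,544.00 Cr
  1,595.40 Cr + 30.35% × (16,544.00 Cr − 9,600.00 Cr) = 1,595.40 Cr + 30.35% × 6,944.00 Cr = 3,702.90 Cr

3,702.90 Cr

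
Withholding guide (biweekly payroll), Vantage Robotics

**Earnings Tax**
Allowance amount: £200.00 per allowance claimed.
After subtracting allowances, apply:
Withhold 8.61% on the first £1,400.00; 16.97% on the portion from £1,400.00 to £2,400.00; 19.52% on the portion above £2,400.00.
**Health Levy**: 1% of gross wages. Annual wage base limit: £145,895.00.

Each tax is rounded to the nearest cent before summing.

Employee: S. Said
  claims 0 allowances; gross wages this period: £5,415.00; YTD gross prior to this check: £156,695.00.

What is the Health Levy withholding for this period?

£0.00

Health Levy: YTD £156,695.00 ≥ cap £145,895.00 → £0.00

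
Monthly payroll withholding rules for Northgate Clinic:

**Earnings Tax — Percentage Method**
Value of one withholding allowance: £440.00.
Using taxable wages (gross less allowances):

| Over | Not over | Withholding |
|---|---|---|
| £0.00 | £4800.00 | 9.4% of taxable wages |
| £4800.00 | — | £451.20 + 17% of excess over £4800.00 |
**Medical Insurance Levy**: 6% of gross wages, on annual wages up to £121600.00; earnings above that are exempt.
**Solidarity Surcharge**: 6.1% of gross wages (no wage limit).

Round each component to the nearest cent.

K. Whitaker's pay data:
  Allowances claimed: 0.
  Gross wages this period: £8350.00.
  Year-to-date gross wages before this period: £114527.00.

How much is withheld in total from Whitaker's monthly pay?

Earnings Tax: taxable = £8350.00
  £451.20 + 17% × (£8350.00 − £4800.00) = £451.20 + 17% × £3550.00 = £1054.70
Medical Insurance Levy: cap £121600.00 − YTD £114527.00 = £7073.00 subject; 6% × £7073.00 = £424.38
Solidarity Surcharge: 6.1% × £8350.00 = £509.35
Total: £1054.70 + £424.38 + £509.35 = £1988.43

£1988.43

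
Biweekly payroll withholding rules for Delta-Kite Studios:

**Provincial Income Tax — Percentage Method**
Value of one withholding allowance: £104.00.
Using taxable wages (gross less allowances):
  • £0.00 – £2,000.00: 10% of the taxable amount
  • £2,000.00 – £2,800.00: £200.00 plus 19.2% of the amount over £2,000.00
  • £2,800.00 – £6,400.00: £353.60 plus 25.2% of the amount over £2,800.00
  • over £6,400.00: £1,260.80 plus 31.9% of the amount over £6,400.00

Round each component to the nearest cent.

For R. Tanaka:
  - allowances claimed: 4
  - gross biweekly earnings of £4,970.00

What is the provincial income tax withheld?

£795.61

Provincial Income Tax: taxable = £4,970.00 − 4×£104.00 = £4,554.00
  £353.60 + 25.2% × (£4,554.00 − £2,800.00) = £353.60 + 25.2% × £1,754.00 = £795.61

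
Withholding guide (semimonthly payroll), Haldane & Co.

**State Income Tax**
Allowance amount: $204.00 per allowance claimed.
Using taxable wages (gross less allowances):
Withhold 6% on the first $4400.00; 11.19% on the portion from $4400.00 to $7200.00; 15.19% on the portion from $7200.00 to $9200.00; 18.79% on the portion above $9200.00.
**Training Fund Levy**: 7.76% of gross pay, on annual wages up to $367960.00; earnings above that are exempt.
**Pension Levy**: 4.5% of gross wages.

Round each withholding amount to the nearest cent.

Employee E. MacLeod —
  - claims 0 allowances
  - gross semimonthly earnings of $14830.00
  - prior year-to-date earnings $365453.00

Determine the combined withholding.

$2800.89

State Income Tax: taxable = $14830.00
  $881.12 + 18.79% × ($14830.00 − $9200.00) = $881.12 + 18.79% × $5630.00 = $1939.00
Training Fund Levy: cap $367960.00 − YTD $365453.00 = $2507.00 subject; 7.76% × $2507.00 = $194.54
Pension Levy: 4.5% × $14830.00 = $667.35
Total: $1939.00 + $194.54 + $667.35 = $2800.89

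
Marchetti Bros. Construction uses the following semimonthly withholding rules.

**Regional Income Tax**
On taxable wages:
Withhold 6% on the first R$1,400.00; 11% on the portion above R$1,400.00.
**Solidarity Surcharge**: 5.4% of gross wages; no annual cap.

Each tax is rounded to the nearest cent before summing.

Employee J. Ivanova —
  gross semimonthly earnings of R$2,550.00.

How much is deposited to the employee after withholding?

R$2,201.80

Regional Income Tax: taxable = R$2,550.00
  R$84.00 + 11% × (R$2,550.00 − R$1,400.00) = R$84.00 + 11% × R$1,150.00 = R$210.50
Solidarity Surcharge: 5.4% × R$2,550.00 = R$137.70
Total withheld: R$210.50 + R$137.70 = R$348.20
Net pay: R$2,550.00 − R$348.20 = R$2,201.80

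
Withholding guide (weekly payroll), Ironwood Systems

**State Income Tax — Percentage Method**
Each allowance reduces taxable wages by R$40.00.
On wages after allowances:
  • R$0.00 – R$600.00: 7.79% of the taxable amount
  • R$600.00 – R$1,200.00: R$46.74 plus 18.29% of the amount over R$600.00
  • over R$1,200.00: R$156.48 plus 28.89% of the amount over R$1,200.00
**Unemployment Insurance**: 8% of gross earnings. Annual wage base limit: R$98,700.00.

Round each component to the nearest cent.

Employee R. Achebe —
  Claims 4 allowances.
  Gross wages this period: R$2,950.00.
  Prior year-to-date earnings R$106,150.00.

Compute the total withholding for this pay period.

R$615.83

State Income Tax: taxable = R$2,950.00 − 4×R$40.00 = R$2,790.00
  R$156.48 + 28.89% × (R$2,790.00 − R$1,200.00) = R$156.48 + 28.89% × R$1,590.00 = R$615.83
Unemployment Insurance: YTD R$106,150.00 ≥ cap R$98,700.00 → R$0.00
Total: R$615.83 + R$0.00 = R$615.83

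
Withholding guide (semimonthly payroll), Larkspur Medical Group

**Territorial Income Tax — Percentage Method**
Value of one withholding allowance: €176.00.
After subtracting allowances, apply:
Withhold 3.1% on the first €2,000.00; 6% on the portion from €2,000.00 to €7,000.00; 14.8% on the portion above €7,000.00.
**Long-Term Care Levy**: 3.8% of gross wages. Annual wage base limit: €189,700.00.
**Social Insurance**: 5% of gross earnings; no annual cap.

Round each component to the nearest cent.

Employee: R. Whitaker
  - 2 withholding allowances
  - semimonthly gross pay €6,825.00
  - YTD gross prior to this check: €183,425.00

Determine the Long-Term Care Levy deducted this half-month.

€238.45

Long-Term Care Levy: cap €189,700.00 − YTD €183,425.00 = €6,275.00 subject; 3.8% × €6,275.00 = €238.45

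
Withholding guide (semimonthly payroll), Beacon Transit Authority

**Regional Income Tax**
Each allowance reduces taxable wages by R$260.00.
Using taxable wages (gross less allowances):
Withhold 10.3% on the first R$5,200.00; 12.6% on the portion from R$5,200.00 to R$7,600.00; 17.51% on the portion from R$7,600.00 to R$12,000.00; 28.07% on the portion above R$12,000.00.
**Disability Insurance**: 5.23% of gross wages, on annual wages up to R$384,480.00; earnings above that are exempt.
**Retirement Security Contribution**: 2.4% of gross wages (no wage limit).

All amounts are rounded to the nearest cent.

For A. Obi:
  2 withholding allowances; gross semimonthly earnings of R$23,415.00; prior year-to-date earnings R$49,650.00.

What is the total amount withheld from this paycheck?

Regional Income Tax: taxable = R$23,415.00 − 2×R$260.00 = R$22,895.00
  R$1,608.44 + 28.07% × (R$22,895.00 − R$12,000.00) = R$1,608.44 + 28.07% × R$10,895.00 = R$4,666.67
Disability Insurance: 5.23% × R$23,415.00 = R$1,224.60
Retirement Security Contribution: 2.4% × R$23,415.00 = R$561.96
Total: R$4,666.67 + R$1,224.60 + R$561.96 = R$6,453.23

R$6,453.23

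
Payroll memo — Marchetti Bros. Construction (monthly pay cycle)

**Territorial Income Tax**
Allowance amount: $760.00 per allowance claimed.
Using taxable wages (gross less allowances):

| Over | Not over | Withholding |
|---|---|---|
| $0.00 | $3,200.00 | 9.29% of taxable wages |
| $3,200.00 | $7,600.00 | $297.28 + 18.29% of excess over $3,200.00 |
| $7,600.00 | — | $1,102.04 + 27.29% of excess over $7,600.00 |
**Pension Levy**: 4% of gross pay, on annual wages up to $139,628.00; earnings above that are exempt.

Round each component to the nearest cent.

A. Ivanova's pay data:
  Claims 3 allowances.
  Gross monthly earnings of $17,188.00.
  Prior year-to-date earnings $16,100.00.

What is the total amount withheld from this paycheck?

$3,783.91

Territorial Income Tax: taxable = $17,188.00 − 3×$760.00 = $14,908.00
  $1,102.04 + 27.29% × ($14,908.00 − $7,600.00) = $1,102.04 + 27.29% × $7,308.00 = $3,096.39
Pension Levy: 4% × $17,188.00 = $687.52
Total: $3,096.39 + $687.52 = $3,783.91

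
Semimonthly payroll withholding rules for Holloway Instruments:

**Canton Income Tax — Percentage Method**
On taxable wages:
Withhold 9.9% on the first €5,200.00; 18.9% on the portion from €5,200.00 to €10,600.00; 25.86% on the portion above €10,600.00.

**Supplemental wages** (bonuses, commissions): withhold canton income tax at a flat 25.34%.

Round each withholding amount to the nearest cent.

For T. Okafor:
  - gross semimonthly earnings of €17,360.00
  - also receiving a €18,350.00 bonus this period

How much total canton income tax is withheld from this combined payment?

€7,933.43

Canton Income Tax: taxable = €17,360.00
  €1,535.40 + 25.86% × (€17,360.00 − €10,600.00) = €1,535.40 + 25.86% × €6,760.00 = €3,283.54
Supplemental (25.34% flat on bonus): 25.34% × €18,350.00 = €4,649.89
Total canton income tax: €3,283.54 + €4,649.89 = €7,933.43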